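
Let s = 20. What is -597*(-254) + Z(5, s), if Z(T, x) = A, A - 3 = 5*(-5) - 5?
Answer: 151611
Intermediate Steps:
A = -27 (A = 3 + (5*(-5) - 5) = 3 + (-25 - 5) = 3 - 30 = -27)
Z(T, x) = -27
-597*(-254) + Z(5, s) = -597*(-254) - 27 = 151638 - 27 = 151611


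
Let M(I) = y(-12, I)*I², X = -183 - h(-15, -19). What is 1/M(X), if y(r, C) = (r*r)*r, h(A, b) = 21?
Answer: -1/71912448 ≈ -1.3906e-8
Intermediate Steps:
y(r, C) = r³ (y(r, C) = r²*r = r³)
X = -204 (X = -183 - 1*21 = -183 - 21 = -204)
M(I) = -1728*I² (M(I) = (-12)³*I² = -1728*I²)
1/M(X) = 1/(-1728*(-204)²) = 1/(-1728*41616) = 1/(-71912448) = -1/71912448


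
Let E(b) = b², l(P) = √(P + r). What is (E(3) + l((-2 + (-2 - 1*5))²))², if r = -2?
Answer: (9 + √79)² ≈ 319.99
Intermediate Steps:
l(P) = √(-2 + P) (l(P) = √(P - 2) = √(-2 + P))
(E(3) + l((-2 + (-2 - 1*5))²))² = (3² + √(-2 + (-2 + (-2 - 1*5))²))² = (9 + √(-2 + (-2 + (-2 - 5))²))² = (9 + √(-2 + (-2 - 7)²))² = (9 + √(-2 + (-9)²))² = (9 + √(-2 + 81))² = (9 + √79)²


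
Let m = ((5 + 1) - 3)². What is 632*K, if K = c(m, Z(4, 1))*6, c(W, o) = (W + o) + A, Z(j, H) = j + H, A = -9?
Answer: 18960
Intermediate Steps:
Z(j, H) = H + j
m = 9 (m = (6 - 3)² = 3² = 9)
c(W, o) = -9 + W + o (c(W, o) = (W + o) - 9 = -9 + W + o)
K = 30 (K = (-9 + 9 + (1 + 4))*6 = (-9 + 9 + 5)*6 = 5*6 = 30)
632*K = 632*30 = 18960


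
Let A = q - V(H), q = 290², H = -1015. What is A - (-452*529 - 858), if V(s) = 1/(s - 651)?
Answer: 539893957/1666 ≈ 3.2407e+5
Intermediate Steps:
V(s) = 1/(-651 + s)
q = 84100
A = 140110601/1666 (A = 84100 - 1/(-651 - 1015) = 84100 - 1/(-1666) = 84100 - 1*(-1/1666) = 84100 + 1/1666 = 140110601/1666 ≈ 84100.)
A - (-452*529 - 858) = 140110601/1666 - (-452*529 - 858) = 140110601/1666 - (-239108 - 858) = 140110601/1666 - 1*(-239966) = 140110601/1666 + 239966 = 539893957/1666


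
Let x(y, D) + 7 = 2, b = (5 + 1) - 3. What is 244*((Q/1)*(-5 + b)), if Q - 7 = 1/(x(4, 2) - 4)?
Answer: -30256/9 ≈ -3361.8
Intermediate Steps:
b = 3 (b = 6 - 3 = 3)
x(y, D) = -5 (x(y, D) = -7 + 2 = -5)
Q = 62/9 (Q = 7 + 1/(-5 - 4) = 7 + 1/(-9) = 7 - 1/9 = 62/9 ≈ 6.8889)
244*((Q/1)*(-5 + b)) = 244*(((62/9)/1)*(-5 + 3)) = 244*(((62/9)*1)*(-2)) = 244*((62/9)*(-2)) = 244*(-124/9) = -30256/9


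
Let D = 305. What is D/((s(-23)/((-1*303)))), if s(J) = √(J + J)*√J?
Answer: 92415*√2/46 ≈ 2841.2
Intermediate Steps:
s(J) = J*√2 (s(J) = √(2*J)*√J = (√2*√J)*√J = J*√2)
D/((s(-23)/((-1*303)))) = 305/(((-23*√2)/((-1*303)))) = 305/((-23*√2/(-303))) = 305/((-23*√2*(-1/303))) = 305/((23*√2/303)) = 305*(303*√2/46) = 92415*√2/46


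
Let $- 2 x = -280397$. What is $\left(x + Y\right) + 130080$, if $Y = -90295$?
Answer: $\frac{359967}{2} \approx 1.7998 \cdot 10^{5}$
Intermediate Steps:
$x = \frac{280397}{2}$ ($x = \left(- \frac{1}{2}\right) \left(-280397\right) = \frac{280397}{2} \approx 1.402 \cdot 10^{5}$)
$\left(x + Y\right) + 130080 = \left(\frac{280397}{2} - 90295\right) + 130080 = \frac{99807}{2} + 130080 = \frac{359967}{2}$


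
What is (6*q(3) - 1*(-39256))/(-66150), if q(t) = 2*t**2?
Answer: -19682/33075 ≈ -0.59507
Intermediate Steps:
(6*q(3) - 1*(-39256))/(-66150) = (6*(2*3**2) - 1*(-39256))/(-66150) = (6*(2*9) + 39256)*(-1/66150) = (6*18 + 39256)*(-1/66150) = (108 + 39256)*(-1/66150) = 39364*(-1/66150) = -19682/33075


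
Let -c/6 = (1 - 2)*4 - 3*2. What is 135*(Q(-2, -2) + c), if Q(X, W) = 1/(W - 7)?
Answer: 8085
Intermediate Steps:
Q(X, W) = 1/(-7 + W)
c = 60 (c = -6*((1 - 2)*4 - 3*2) = -6*(-1*4 - 6) = -6*(-4 - 6) = -6*(-10) = 60)
135*(Q(-2, -2) + c) = 135*(1/(-7 - 2) + 60) = 135*(1/(-9) + 60) = 135*(-⅑ + 60) = 135*(539/9) = 8085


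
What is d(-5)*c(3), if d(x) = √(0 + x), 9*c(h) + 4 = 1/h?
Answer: -11*I*√5/27 ≈ -0.91099*I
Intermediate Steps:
c(h) = -4/9 + 1/(9*h)
d(x) = √x
d(-5)*c(3) = √(-5)*((⅑)*(1 - 4*3)/3) = (I*√5)*((⅑)*(⅓)*(1 - 12)) = (I*√5)*((⅑)*(⅓)*(-11)) = (I*√5)*(-11/27) = -11*I*√5/27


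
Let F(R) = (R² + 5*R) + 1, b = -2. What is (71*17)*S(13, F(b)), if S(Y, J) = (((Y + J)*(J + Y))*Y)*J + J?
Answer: -5027155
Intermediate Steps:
F(R) = 1 + R² + 5*R
S(Y, J) = J + J*Y*(J + Y)² (S(Y, J) = (((J + Y)*(J + Y))*Y)*J + J = ((J + Y)²*Y)*J + J = (Y*(J + Y)²)*J + J = J*Y*(J + Y)² + J = J + J*Y*(J + Y)²)
(71*17)*S(13, F(b)) = (71*17)*((1 + (-2)² + 5*(-2))*(1 + 13*((1 + (-2)² + 5*(-2)) + 13)²)) = 1207*((1 + 4 - 10)*(1 + 13*((1 + 4 - 10) + 13)²)) = 1207*(-5*(1 + 13*(-5 + 13)²)) = 1207*(-5*(1 + 13*8²)) = 1207*(-5*(1 + 13*64)) = 1207*(-5*(1 + 832)) = 1207*(-5*833) = 1207*(-4165) = -5027155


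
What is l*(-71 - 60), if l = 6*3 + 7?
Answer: -3275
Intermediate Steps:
l = 25 (l = 18 + 7 = 25)
l*(-71 - 60) = 25*(-71 - 60) = 25*(-131) = -3275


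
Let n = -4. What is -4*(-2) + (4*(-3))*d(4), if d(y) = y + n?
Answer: 8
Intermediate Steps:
d(y) = -4 + y (d(y) = y - 4 = -4 + y)
-4*(-2) + (4*(-3))*d(4) = -4*(-2) + (4*(-3))*(-4 + 4) = 8 - 12*0 = 8 + 0 = 8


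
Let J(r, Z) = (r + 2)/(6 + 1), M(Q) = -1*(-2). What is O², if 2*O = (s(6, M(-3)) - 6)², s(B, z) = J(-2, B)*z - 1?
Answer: 2401/4 ≈ 600.25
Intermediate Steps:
M(Q) = 2
J(r, Z) = 2/7 + r/7 (J(r, Z) = (2 + r)/7 = (2 + r)*(⅐) = 2/7 + r/7)
s(B, z) = -1 (s(B, z) = (2/7 + (⅐)*(-2))*z - 1 = (2/7 - 2/7)*z - 1 = 0*z - 1 = 0 - 1 = -1)
O = 49/2 (O = (-1 - 6)²/2 = (½)*(-7)² = (½)*49 = 49/2 ≈ 24.500)
O² = (49/2)² = 2401/4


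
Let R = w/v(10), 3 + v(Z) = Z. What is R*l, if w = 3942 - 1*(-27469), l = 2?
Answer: 62822/7 ≈ 8974.6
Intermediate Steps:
v(Z) = -3 + Z
w = 31411 (w = 3942 + 27469 = 31411)
R = 31411/7 (R = 31411/(-3 + 10) = 31411/7 ≈ 4487.3)
R*l = (31411/7)*2 = 62822/7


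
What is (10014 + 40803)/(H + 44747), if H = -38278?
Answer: 50817/6469 ≈ 7.8555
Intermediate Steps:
(10014 + 40803)/(H + 44747) = (10014 + 40803)/(-38278 + 44747) = 50817/6469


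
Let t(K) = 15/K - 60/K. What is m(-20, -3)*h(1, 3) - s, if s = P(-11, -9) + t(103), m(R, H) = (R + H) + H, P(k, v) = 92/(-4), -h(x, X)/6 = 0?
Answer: 2414/103 ≈ 23.437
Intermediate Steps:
h(x, X) = 0 (h(x, X) = -6*0 = 0)
P(k, v) = -23 (P(k, v) = 92*(-1/4) = -23)
t(K) = -45/K
m(R, H) = R + 2*H (m(R, H) = (H + R) + H = R + 2*H)
s = -2414/103 (s = -23 - 45/103 = -2414/103 ≈ -23.437)
m(-20, -3)*h(1, 3) - s = (-20 + 2*(-3))*0 - 1*(-2414/103) = (-20 - 6)*0 + 2414/103 = -26*0 + 2414/103 = 0 + 2414/103 = 2414/103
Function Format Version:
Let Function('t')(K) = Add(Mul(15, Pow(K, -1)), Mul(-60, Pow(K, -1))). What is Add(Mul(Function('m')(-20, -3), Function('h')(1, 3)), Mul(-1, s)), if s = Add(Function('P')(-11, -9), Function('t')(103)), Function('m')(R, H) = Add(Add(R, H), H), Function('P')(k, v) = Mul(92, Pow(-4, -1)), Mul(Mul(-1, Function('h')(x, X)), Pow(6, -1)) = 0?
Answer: Rational(2414, 103) ≈ 23.437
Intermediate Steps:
Function('h')(x, X) = 0 (Function('h')(x, X) = Mul(-6, 0) = 0)
Function('P')(k, v) = -23 (Function('P')(k, v) = Mul(92, Rational(-1, 4)) = -23)
Function('t')(K) = Mul(-45, Pow(K, -1))
Function('m')(R, H) = Add(R, Mul(2, H)) (Function('m')(R, H) = Add(Add(H, R), H) = Add(R, Mul(2, H)))
s = Rational(-2414, 103) (s = Add(-23, Mul(-45, Pow(103, -1))) = Add(-23, Mul(-45, Rational(1, 103))) = Add(-23, Rational(-45, 103)) = Rational(-2414, 103) ≈ -23.437)
Add(Mul(Function('m')(-20, -3), Function('h')(1, 3)), Mul(-1, s)) = Add(Mul(Add(-20, Mul(2, -3)), 0), Mul(-1, Rational(-2414, 103))) = Add(Mul(Add(-20, -6), 0), Rational(2414, 103)) = Add(Mul(-26, 0), Rational(2414, 103)) = Add(0, Rational(2414, 103)) = Rational(2414, 103)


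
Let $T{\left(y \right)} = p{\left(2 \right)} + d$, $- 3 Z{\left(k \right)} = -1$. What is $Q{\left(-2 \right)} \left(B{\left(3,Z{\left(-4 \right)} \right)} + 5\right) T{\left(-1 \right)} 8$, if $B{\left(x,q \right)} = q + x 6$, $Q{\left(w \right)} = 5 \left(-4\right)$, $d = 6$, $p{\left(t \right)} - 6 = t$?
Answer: $- \frac{156800}{3} \approx -52267.0$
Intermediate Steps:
$p{\left(t \right)} = 6 + t$
$Z{\left(k \right)} = \frac{1}{3}$ ($Z{\left(k \right)} = \left(- \frac{1}{3}\right) \left(-1\right) = \frac{1}{3}$)
$Q{\left(w \right)} = -20$
$T{\left(y \right)} = 14$ ($T{\left(y \right)} = \left(6 + 2\right) + 6 = 8 + 6 = 14$)
$B{\left(x,q \right)} = q + 6 x$
$Q{\left(-2 \right)} \left(B{\left(3,Z{\left(-4 \right)} \right)} + 5\right) T{\left(-1 \right)} 8 = - 20 \left(\left(\frac{1}{3} + 6 \cdot 3\right) + 5\right) 14 \cdot 8 = - 20 \left(\left(\frac{1}{3} + 18\right) + 5\right) 14 \cdot 8 = - 20 \left(\frac{55}{3} + 5\right) 14 \cdot 8 = \left(-20\right) \frac{70}{3} \cdot 14 \cdot 8 = \left(- \frac{1400}{3}\right) 14 \cdot 8 = \left(- \frac{19600}{3}\right) 8 = - \frac{156800}{3}$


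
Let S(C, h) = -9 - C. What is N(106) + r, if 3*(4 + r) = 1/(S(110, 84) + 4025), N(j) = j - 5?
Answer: 1136647/11718 ≈ 97.000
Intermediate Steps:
N(j) = -5 + j
r = -46871/11718 (r = -4 + 1/(3*((-9 - 1*110) + 4025)) = -4 + 1/(3*((-9 - 110) + 4025)) = -4 + 1/(3*(-119 + 4025)) = -4 + (⅓)/3906 = -4 + (⅓)*(1/3906) = -4 + 1/11718 = -46871/11718 ≈ -3.9999)
N(106) + r = (-5 + 106) - 46871/11718 = 101 - 46871/11718 = 1136647/11718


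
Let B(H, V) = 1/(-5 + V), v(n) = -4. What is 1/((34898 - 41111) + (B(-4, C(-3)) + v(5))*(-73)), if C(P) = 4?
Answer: -1/5848 ≈ -0.00017100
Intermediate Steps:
1/((34898 - 41111) + (B(-4, C(-3)) + v(5))*(-73)) = 1/((34898 - 41111) + (1/(-5 + 4) - 4)*(-73)) = 1/(-6213 + (1/(-1) - 4)*(-73)) = 1/(-6213 + (-1 - 4)*(-73)) = 1/(-6213 - 5*(-73)) = 1/(-6213 + 365) = 1/(-5848) = -1/5848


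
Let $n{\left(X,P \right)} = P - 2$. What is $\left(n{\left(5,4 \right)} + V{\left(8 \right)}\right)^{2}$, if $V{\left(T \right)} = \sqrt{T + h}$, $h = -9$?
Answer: $\left(2 + i\right)^{2} \approx 3.0 + 4.0 i$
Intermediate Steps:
$V{\left(T \right)} = \sqrt{-9 + T}$ ($V{\left(T \right)} = \sqrt{T - 9} = \sqrt{-9 + T}$)
$n{\left(X,P \right)} = -2 + P$
$\left(n{\left(5,4 \right)} + V{\left(8 \right)}\right)^{2} = \left(\left(-2 + 4\right) + \sqrt{-9 + 8}\right)^{2} = \left(2 + \sqrt{-1}\right)^{2} = \left(2 + i\right)^{2}$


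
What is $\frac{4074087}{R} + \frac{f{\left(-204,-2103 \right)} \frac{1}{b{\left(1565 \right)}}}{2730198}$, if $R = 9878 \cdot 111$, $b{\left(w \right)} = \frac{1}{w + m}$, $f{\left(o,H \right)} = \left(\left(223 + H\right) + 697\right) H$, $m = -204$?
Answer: $\frac{103435797859533}{83154095519} \approx 1243.9$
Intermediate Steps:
$f{\left(o,H \right)} = H \left(920 + H\right)$ ($f{\left(o,H \right)} = \left(920 + H\right) H = H \left(920 + H\right)$)
$b{\left(w \right)} = \frac{1}{-204 + w}$ ($b{\left(w \right)} = \frac{1}{w - 204} = \frac{1}{-204 + w}$)
$R = 1096458$
$\frac{4074087}{R} + \frac{f{\left(-204,-2103 \right)} \frac{1}{b{\left(1565 \right)}}}{2730198} = \frac{4074087}{1096458} + \frac{- 2103 \left(920 - 2103\right) \frac{1}{\frac{1}{-204 + 1565}}}{2730198} = 4074087 \cdot \frac{1}{1096458} + \frac{\left(-2103\right) \left(-1183\right)}{\frac{1}{1361}} \cdot \frac{1}{2730198} = \frac{1358029}{365486} + 2487849 \frac{1}{\frac{1}{1361}} \cdot \frac{1}{2730198} = \frac{1358029}{365486} + 2487849 \cdot 1361 \cdot \frac{1}{2730198} = \frac{1358029}{365486} + 3385962489 \cdot \frac{1}{2730198} = \frac{1358029}{365486} + \frac{1128654163}{910066} = \frac{103435797859533}{83154095519}$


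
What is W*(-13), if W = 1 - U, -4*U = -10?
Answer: 39/2 ≈ 19.500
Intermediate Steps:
U = 5/2 (U = -1/4*(-10) = 5/2 ≈ 2.5000)
W = -3/2 (W = 1 - 1*5/2 = 1 - 5/2 = -3/2 ≈ -1.5000)
W*(-13) = -3/2*(-13) = 39/2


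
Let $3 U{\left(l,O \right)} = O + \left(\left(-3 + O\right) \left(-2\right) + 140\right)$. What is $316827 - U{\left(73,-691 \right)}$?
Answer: $316548$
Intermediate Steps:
$U{\left(l,O \right)} = \frac{146}{3} - \frac{O}{3}$ ($U{\left(l,O \right)} = \frac{O + \left(\left(-3 + O\right) \left(-2\right) + 140\right)}{3} = \frac{O + \left(\left(6 - 2 O\right) + 140\right)}{3} = \frac{O - \left(-146 + 2 O\right)}{3} = \frac{146 - O}{3} = \frac{146}{3} - \frac{O}{3}$)
$316827 - U{\left(73,-691 \right)} = 316827 - \left(\frac{146}{3} - - \frac{691}{3}\right) = 316827 - \left(\frac{146}{3} + \frac{691}{3}\right) = 316827 - 279 = 316548$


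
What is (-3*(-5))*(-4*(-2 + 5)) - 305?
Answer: -485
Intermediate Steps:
(-3*(-5))*(-4*(-2 + 5)) - 305 = 15*(-4*3) - 305 = 15*(-12) - 305 = -180 - 305 = -485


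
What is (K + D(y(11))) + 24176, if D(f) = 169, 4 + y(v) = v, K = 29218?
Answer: 53563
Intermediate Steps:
y(v) = -4 + v
(K + D(y(11))) + 24176 = (29218 + 169) + 24176 = 29387 + 24176 = 53563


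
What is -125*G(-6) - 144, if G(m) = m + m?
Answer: 1356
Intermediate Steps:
G(m) = 2*m
-125*G(-6) - 144 = -250*(-6) - 144 = -125*(-12) - 144 = 1500 - 144 = 1356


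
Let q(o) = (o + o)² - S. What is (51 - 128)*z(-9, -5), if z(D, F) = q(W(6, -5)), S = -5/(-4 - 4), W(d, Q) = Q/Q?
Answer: -2079/8 ≈ -259.88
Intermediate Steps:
W(d, Q) = 1
S = 5/8 (S = -5/(-8) = -5*(-⅛) = 5/8 ≈ 0.62500)
q(o) = -5/8 + 4*o² (q(o) = (o + o)² - 1*5/8 = (2*o)² - 5/8 = 4*o² - 5/8 = -5/8 + 4*o²)
z(D, F) = 27/8 (z(D, F) = -5/8 + 4*1² = -5/8 + 4*1 = -5/8 + 4 = 27/8)
(51 - 128)*z(-9, -5) = (51 - 128)*(27/8) = -77*27/8 = -2079/8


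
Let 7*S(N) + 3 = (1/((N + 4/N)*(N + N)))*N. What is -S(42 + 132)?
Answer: 90753/211960 ≈ 0.42816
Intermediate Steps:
S(N) = -3/7 + 1/(14*(N + 4/N)) (S(N) = -3/7 + ((1/((N + 4/N)*(N + N)))*N)/7 = -3/7 + ((1/((N + 4/N)*((2*N))))*N)/7 = -3/7 + (((1/(2*N))/(N + 4/N))*N)/7 = -3/7 + ((1/(2*N*(N + 4/N)))*N)/7 = -3/7 + (1/(2*(N + 4/N)))/7 = -3/7 + 1/(14*(N + 4/N)))
-S(42 + 132) = -(-24 + (42 + 132) - 6*(42 + 132)²)/(14*(4 + (42 + 132)²)) = -(-24 + 174 - 6*174²)/(14*(4 + 174²)) = -(-24 + 174 - 6*30276)/(14*(4 + 30276)) = -(-24 + 174 - 181656)/(14*30280) = -(-181506)/(14*30280) = -1*(-90753/211960) = 90753/211960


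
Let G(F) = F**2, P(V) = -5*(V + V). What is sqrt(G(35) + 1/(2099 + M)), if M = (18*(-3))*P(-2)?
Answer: 2*sqrt(317998311)/1019 ≈ 35.000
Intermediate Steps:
P(V) = -10*V
M = -1080 (M = (18*(-3))*(-10*(-2)) = -54*20 = -1080)
sqrt(G(35) + 1/(2099 + M)) = sqrt(35**2 + 1/(2099 - 1080)) = sqrt(1225 + 1/1019) = sqrt(1248276/1019) = 2*sqrt(317998311)/1019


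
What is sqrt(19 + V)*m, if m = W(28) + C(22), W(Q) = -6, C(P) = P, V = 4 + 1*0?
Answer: 16*sqrt(23) ≈ 76.733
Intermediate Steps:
V = 4 (V = 4 + 0 = 4)
m = 16 (m = -6 + 22 = 16)
sqrt(19 + V)*m = sqrt(19 + 4)*16 = sqrt(23)*16 = 16*sqrt(23)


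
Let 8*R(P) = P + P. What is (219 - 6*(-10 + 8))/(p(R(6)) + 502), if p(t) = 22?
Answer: 231/524 ≈ 0.44084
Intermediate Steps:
R(P) = P/4 (R(P) = (P + P)/8 = (2*P)/8 = P/4)
(219 - 6*(-10 + 8))/(p(R(6)) + 502) = (219 - 6*(-10 + 8))/(22 + 502) = (219 - 6*(-2))/524 = (219 + 12)*(1/524) = 231*(1/524) = 231/524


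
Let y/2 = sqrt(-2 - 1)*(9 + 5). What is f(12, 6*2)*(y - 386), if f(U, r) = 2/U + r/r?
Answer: -1351/3 + 98*I*sqrt(3)/3 ≈ -450.33 + 56.58*I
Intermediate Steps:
f(U, r) = 1 + 2/U (f(U, r) = 2/U + 1 = 1 + 2/U)
y = 28*I*sqrt(3) (y = 2*(sqrt(-2 - 1)*(9 + 5)) = 2*(sqrt(-3)*14) = 2*((I*sqrt(3))*14) = 2*(14*I*sqrt(3)) = 28*I*sqrt(3) ≈ 48.497*I)
f(12, 6*2)*(y - 386) = ((2 + 12)/12)*(28*I*sqrt(3) - 386) = ((1/12)*14)*(-386 + 28*I*sqrt(3)) = 7*(-386 + 28*I*sqrt(3))/6 = -1351/3 + 98*I*sqrt(3)/3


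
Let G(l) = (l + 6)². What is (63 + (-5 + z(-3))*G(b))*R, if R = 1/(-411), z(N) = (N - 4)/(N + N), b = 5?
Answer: 2405/2466 ≈ 0.97526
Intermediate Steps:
G(l) = (6 + l)²
z(N) = (-4 + N)/(2*N) (z(N) = (-4 + N)/((2*N)) = (-4 + N)*(1/(2*N)) = (-4 + N)/(2*N))
R = -1/411 ≈ -0.0024331
(63 + (-5 + z(-3))*G(b))*R = (63 + (-5 + (½)*(-4 - 3)/(-3))*(6 + 5)²)*(-1/411) = (63 + (-5 + (½)*(-⅓)*(-7))*11²)*(-1/411) = (63 + (-5 + 7/6)*121)*(-1/411) = (63 - 23/6*121)*(-1/411) = (63 - 2783/6)*(-1/411) = -2405/6*(-1/411) = 2405/2466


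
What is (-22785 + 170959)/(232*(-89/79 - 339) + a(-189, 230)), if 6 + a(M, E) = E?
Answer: -5852873/3108072 ≈ -1.8831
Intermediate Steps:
a(M, E) = -6 + E
(-22785 + 170959)/(232*(-89/79 - 339) + a(-189, 230)) = (-22785 + 170959)/(232*(-89/79 - 339) + (-6 + 230)) = 148174/(232*(-89*1/79 - 339) + 224) = 148174/(232*(-89/79 - 339) + 224) = 148174/(232*(-26870/79) + 224) = 148174/(-6233840/79 + 224) = 148174/(-6216144/79) = 148174*(-79/6216144) = -5852873/3108072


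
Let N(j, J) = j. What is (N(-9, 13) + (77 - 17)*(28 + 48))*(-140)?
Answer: -637140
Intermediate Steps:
(N(-9, 13) + (77 - 17)*(28 + 48))*(-140) = (-9 + (77 - 17)*(28 + 48))*(-140) = (-9 + 60*76)*(-140) = (-9 + 4560)*(-140) = 4551*(-140) = -637140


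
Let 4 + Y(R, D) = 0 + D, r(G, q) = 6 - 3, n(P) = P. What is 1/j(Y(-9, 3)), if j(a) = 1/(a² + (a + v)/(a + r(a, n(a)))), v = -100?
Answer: -99/2 ≈ -49.500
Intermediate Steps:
r(G, q) = 3
Y(R, D) = -4 + D (Y(R, D) = -4 + (0 + D) = -4 + D)
j(a) = 1/(a² + (-100 + a)/(3 + a)) (j(a) = 1/(a² + (a - 100)/(a + 3)) = 1/(a² + (-100 + a)/(3 + a)))
1/j(Y(-9, 3)) = 1/((3 + (-4 + 3))/(-100 + (-4 + 3) + (-4 + 3)³ + 3*(-4 + 3)²)) = 1/((3 - 1)/(-100 - 1 + (-1)³ + 3*(-1)²)) = 1/(2/(-100 - 1 - 1 + 3*1)) = 1/(2/(-100 - 1 - 1 + 3)) = 1/(2/(-99)) = 1/(-1/99*2) = 1/(-2/99) = -99/2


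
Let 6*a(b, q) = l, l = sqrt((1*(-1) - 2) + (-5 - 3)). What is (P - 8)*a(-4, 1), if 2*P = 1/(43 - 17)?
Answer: -415*I*sqrt(11)/312 ≈ -4.4115*I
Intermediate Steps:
P = 1/52 (P = 1/(2*(43 - 17)) = (1/2)/26 = (1/2)*(1/26) = 1/52 ≈ 0.019231)
l = I*sqrt(11) (l = sqrt((-1 - 2) - 8) = sqrt(-3 - 8) = sqrt(-11) = I*sqrt(11) ≈ 3.3166*I)
a(b, q) = I*sqrt(11)/6 (a(b, q) = (I*sqrt(11))/6 = I*sqrt(11)/6)
(P - 8)*a(-4, 1) = (1/52 - 8)*(I*sqrt(11)/6) = -415*I*sqrt(11)/312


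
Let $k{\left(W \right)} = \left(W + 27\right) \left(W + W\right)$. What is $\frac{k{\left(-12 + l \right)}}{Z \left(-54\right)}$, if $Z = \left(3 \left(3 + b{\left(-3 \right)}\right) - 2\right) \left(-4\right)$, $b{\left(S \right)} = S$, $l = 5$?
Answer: $\frac{35}{54} \approx 0.64815$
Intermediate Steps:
$k{\left(W \right)} = 2 W \left(27 + W\right)$ ($k{\left(W \right)} = \left(27 + W\right) 2 W = 2 W \left(27 + W\right)$)
$Z = 8$ ($Z = \left(3 \left(3 - 3\right) - 2\right) \left(-4\right) = \left(3 \cdot 0 - 2\right) \left(-4\right) = \left(0 - 2\right) \left(-4\right) = \left(-2\right) \left(-4\right) = 8$)
$\frac{k{\left(-12 + l \right)}}{Z \left(-54\right)} = \frac{2 \left(-12 + 5\right) \left(27 + \left(-12 + 5\right)\right)}{8 \left(-54\right)} = \frac{2 \left(-7\right) \left(27 - 7\right)}{-432} = 2 \left(-7\right) 20 \left(- \frac{1}{432}\right) = \left(-280\right) \left(- \frac{1}{432}\right) = \frac{35}{54}$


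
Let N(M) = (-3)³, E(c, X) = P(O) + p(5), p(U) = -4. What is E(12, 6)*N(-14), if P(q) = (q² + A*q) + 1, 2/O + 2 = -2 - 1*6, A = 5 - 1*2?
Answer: 2403/25 ≈ 96.120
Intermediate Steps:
A = 3 (A = 5 - 2 = 3)
O = -⅕ (O = 2/(-2 + (-2 - 1*6)) = 2/(-2 + (-2 - 6)) = 2/(-2 - 8) = 2/(-10) = 2*(-⅒) = -⅕ ≈ -0.20000)
P(q) = 1 + q² + 3*q (P(q) = (q² + 3*q) + 1 = 1 + q² + 3*q)
E(c, X) = -89/25 (E(c, X) = (1 + (-⅕)² + 3*(-⅕)) - 4 = (1 + 1/25 - ⅗) - 4 = 11/25 - 4 = -89/25)
N(M) = -27
E(12, 6)*N(-14) = -89/25*(-27) = 2403/25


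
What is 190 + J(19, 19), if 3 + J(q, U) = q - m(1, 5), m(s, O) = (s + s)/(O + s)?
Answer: 617/3 ≈ 205.67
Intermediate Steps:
m(s, O) = 2*s/(O + s) (m(s, O) = (2*s)/(O + s) = 2*s/(O + s))
J(q, U) = -10/3 + q (J(q, U) = -3 + (q - 2/(5 + 1)) = -3 + (q - 2/6) = -3 + (q - 1*⅓) = -3 + (q - ⅓) = -3 + (-⅓ + q) = -10/3 + q)
190 + J(19, 19) = 190 + (-10/3 + 19) = 190 + 47/3 = 617/3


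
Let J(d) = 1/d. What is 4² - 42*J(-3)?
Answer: 30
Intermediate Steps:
4² - 42*J(-3) = 4² - 42/(-3) = 16 - 42*(-⅓) = 16 + 14 = 30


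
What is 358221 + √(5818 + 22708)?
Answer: 358221 + √28526 ≈ 3.5839e+5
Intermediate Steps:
358221 + √(5818 + 22708) = 358221 + √28526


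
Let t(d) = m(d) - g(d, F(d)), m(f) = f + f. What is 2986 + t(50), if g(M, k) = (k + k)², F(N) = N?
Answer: -6914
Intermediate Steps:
m(f) = 2*f
g(M, k) = 4*k² (g(M, k) = (2*k)² = 4*k²)
t(d) = -4*d² + 2*d (t(d) = 2*d - 4*d² = -4*d² + 2*d)
2986 + t(50) = 2986 + 2*50*(1 - 2*50) = 2986 + 2*50*(1 - 100) = 2986 + 2*50*(-99) = 2986 - 9900 = -6914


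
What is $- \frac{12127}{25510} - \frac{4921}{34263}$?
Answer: $- \frac{541042111}{874049130} \approx -0.61901$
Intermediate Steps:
$- \frac{12127}{25510} - \frac{4921}{34263} = - \frac{541042111}{874049130}$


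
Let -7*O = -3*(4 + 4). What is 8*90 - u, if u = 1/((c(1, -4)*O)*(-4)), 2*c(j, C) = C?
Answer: 138233/192 ≈ 719.96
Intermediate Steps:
c(j, C) = C/2
O = 24/7 (O = -(-3)*(4 + 4)/7 = -(-3)*8/7 = -⅐*(-24) = 24/7 ≈ 3.4286)
u = 7/192 (u = 1/((((½)*(-4))*(24/7))*(-4)) = 1/(-2*24/7*(-4)) = 1/(-48/7*(-4)) = 1/(192/7) = 7/192 ≈ 0.036458)
8*90 - u = 8*90 - 1*7/192 = 720 - 7/192 = 138233/192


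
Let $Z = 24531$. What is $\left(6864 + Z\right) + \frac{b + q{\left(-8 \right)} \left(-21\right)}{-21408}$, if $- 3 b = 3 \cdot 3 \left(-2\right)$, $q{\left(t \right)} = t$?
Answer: $\frac{112017331}{3568} \approx 31395.0$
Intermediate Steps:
$b = 6$ ($b = - \frac{3 \cdot 3 \left(-2\right)}{3} = - \frac{9 \left(-2\right)}{3} = \left(- \frac{1}{3}\right) \left(-18\right) = 6$)
$\left(6864 + Z\right) + \frac{b + q{\left(-8 \right)} \left(-21\right)}{-21408} = \left(6864 + 24531\right) + \frac{6 - -168}{-21408} = 31395 + \left(6 + 168\right) \left(- \frac{1}{21408}\right) = 31395 + 174 \left(- \frac{1}{21408}\right) = 31395 - \frac{29}{3568} = \frac{112017331}{3568}$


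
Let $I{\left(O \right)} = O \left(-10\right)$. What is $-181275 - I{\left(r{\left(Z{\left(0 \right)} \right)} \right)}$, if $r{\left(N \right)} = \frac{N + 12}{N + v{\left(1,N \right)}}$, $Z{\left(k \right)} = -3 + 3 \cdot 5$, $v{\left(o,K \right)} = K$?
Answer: $-181265$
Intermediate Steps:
$Z{\left(k \right)} = 12$ ($Z{\left(k \right)} = -3 + 15 = 12$)
$r{\left(N \right)} = \frac{12 + N}{2 N}$ ($r{\left(N \right)} = \frac{N + 12}{N + N} = \frac{12 + N}{2 N}$)
$I{\left(O \right)} = - 10 O$
$-181275 - I{\left(r{\left(Z{\left(0 \right)} \right)} \right)} = -181275 - - 10 \frac{12 + 12}{2 \cdot 12} = -181275 - - 10 \cdot \frac{1}{2} \cdot \frac{1}{12} \cdot 24 = -181275 - \left(-10\right) 1 = -181275 - -10 = -181275 + 10 = -181265$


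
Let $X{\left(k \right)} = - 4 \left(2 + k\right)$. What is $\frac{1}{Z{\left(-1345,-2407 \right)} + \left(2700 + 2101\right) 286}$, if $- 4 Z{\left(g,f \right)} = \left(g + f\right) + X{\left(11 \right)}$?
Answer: $\frac{1}{1374037} \approx 7.2778 \cdot 10^{-7}$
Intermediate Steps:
$X{\left(k \right)} = -8 - 4 k$
$Z{\left(g,f \right)} = 13 - \frac{f}{4} - \frac{g}{4}$ ($Z{\left(g,f \right)} = - \frac{\left(g + f\right) - 52}{4} = - \frac{\left(f + g\right) - 52}{4} = - \frac{-52 + f + g}{4} = 13 - \frac{f}{4} - \frac{g}{4}$)
$\frac{1}{Z{\left(-1345,-2407 \right)} + \left(2700 + 2101\right) 286} = \frac{1}{\left(13 - - \frac{2407}{4} - - \frac{1345}{4}\right) + \left(2700 + 2101\right) 286} = \frac{1}{\left(13 + \frac{2407}{4} + \frac{1345}{4}\right) + 4801 \cdot 286} = \frac{1}{951 + 1373086} = \frac{1}{1374037}$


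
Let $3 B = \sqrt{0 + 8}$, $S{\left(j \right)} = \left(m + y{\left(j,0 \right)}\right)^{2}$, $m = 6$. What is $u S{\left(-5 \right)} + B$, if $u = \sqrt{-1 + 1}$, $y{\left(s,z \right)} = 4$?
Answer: $\frac{2 \sqrt{2}}{3} \approx 0.94281$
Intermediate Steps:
$S{\left(j \right)} = 100$ ($S{\left(j \right)} = \left(6 + 4\right)^{2} = 10^{2} = 100$)
$B = \frac{2 \sqrt{2}}{3}$ ($B = \frac{\sqrt{0 + 8}}{3} = \frac{\sqrt{8}}{3} = \frac{2 \sqrt{2}}{3} \approx 0.94281$)
$u = 0$ ($u = \sqrt{0} = 0$)
$u S{\left(-5 \right)} + B = 0 \cdot 100 + \frac{2 \sqrt{2}}{3} = 0 + \frac{2 \sqrt{2}}{3} = \frac{2 \sqrt{2}}{3}$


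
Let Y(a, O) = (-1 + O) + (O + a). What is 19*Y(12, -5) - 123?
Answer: -104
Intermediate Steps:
Y(a, O) = -1 + a + 2*O
19*Y(12, -5) - 123 = 19*(-1 + 12 + 2*(-5)) - 123 = 19*(-1 + 12 - 10) - 123 = 19*1 - 123 = 19 - 123 = -104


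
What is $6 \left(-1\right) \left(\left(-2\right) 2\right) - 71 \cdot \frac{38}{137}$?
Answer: $\frac{590}{137} \approx 4.3066$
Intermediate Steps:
$6 \left(-1\right) \left(\left(-2\right) 2\right) - 71 \cdot \frac{38}{137} = \left(-6\right) \left(-4\right) - 71 \cdot 38 \cdot \frac{1}{137} = 24 - \frac{2698}{137} = \frac{590}{137}$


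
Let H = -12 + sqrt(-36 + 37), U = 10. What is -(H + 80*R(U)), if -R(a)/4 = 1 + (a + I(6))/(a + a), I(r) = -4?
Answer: 427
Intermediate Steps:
H = -11 (H = -12 + sqrt(1) = -12 + 1 = -11)
R(a) = -4 - 2*(-4 + a)/a (R(a) = -4*(1 + (a - 4)/(a + a)) = -4*(1 + (-4 + a)/((2*a))) = -4*(1 + (-4 + a)*(1/(2*a))) = -4*(1 + (-4 + a)/(2*a)) = -4 - 2*(-4 + a)/a)
-(H + 80*R(U)) = -(-11 + 80*(-6 + 8/10)) = -(-11 + 80*(-6 + 8*(1/10))) = -(-11 + 80*(-6 + 4/5)) = -(-11 + 80*(-26/5)) = -(-11 - 416) = -1*(-427) = 427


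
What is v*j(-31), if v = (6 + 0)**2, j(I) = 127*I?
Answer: -141732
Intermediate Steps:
v = 36 (v = 6**2 = 36)
v*j(-31) = 36*(127*(-31)) = 36*(-3937) = -141732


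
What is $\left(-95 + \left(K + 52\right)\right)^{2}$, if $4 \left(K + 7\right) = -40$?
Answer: $3600$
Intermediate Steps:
$K = -17$ ($K = -7 + \frac{1}{4} \left(-40\right) = -7 - 10 = -17$)
$\left(-95 + \left(K + 52\right)\right)^{2} = \left(-95 + \left(-17 + 52\right)\right)^{2} = \left(-95 + 35\right)^{2} = \left(-60\right)^{2} = 3600$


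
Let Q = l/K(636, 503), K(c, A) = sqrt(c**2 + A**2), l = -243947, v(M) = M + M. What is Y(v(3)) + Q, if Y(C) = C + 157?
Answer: 163 - 243947*sqrt(657505)/657505 ≈ -137.85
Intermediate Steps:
v(M) = 2*M
Y(C) = 157 + C
K(c, A) = sqrt(A**2 + c**2)
Q = -243947*sqrt(657505)/657505 (Q = -243947/sqrt(503**2 + 636**2) = -243947/sqrt(253009 + 404496) = -243947*sqrt(657505)/657505 ≈ -300.85)
Y(v(3)) + Q = (157 + 2*3) - 243947*sqrt(657505)/657505 = (157 + 6) - 243947*sqrt(657505)/657505 = 163 - 243947*sqrt(657505)/657505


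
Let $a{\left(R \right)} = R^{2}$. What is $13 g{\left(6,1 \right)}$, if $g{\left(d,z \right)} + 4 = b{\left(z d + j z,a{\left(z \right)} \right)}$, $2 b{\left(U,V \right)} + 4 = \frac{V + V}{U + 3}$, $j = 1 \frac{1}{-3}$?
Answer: $- \frac{153}{2} \approx -76.5$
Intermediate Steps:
$j = - \frac{1}{3}$ ($j = 1 \left(- \frac{1}{3}\right) = - \frac{1}{3} \approx -0.33333$)
$b{\left(U,V \right)} = -2 + \frac{V}{3 + U}$ ($b{\left(U,V \right)} = -2 + \frac{\left(V + V\right) \frac{1}{U + 3}}{2} = -2 + \frac{2 V \frac{1}{3 + U}}{2} = -2 + \frac{V}{3 + U}$)
$g{\left(d,z \right)} = -4 + \frac{-6 + z^{2} + \frac{2 z}{3} - 2 d z}{3 - \frac{z}{3} + d z}$ ($g{\left(d,z \right)} = -4 + \frac{-6 + z^{2} - 2 \left(z d - \frac{z}{3}\right)}{3 + \left(z d - \frac{z}{3}\right)} = -4 + \frac{-6 + z^{2} - 2 \left(d z - \frac{z}{3}\right)}{3 + \left(d z - \frac{z}{3}\right)} = -4 + \frac{-6 + z^{2} - 2 \left(- \frac{z}{3} + d z\right)}{3 + \left(- \frac{z}{3} + d z\right)} = -4 + \frac{-6 + z^{2} - \left(- \frac{2 z}{3} + 2 d z\right)}{3 - \frac{z}{3} + d z} = -4 + \frac{-6 + z^{2} + \frac{2 z}{3} - 2 d z}{3 - \frac{z}{3} + d z}$)
$13 g{\left(6,1 \right)} = 13 \frac{3 \left(-18 + 1^{2} - 2 \left(-1 + 3 \cdot 6\right)\right)}{9 + 1 \left(-1 + 3 \cdot 6\right)} = 13 \frac{3 \left(-18 + 1 - 2 \left(-1 + 18\right)\right)}{9 + 1 \left(-1 + 18\right)} = 13 \frac{3 \left(-18 + 1 - 2 \cdot 17\right)}{9 + 1 \cdot 17} = 13 \frac{3 \left(-18 + 1 - 34\right)}{9 + 17} = 13 \cdot 3 \cdot \frac{1}{26} \left(-51\right) = 13 \left(- \frac{153}{26}\right) = - \frac{153}{2}$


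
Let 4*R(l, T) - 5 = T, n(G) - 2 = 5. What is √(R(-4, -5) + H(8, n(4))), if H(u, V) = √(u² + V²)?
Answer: 113^(¼) ≈ 3.2604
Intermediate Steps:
n(G) = 7 (n(G) = 2 + 5 = 7)
R(l, T) = 5/4 + T/4
H(u, V) = √(V² + u²)
√(R(-4, -5) + H(8, n(4))) = √((5/4 + (¼)*(-5)) + √(7² + 8²)) = √((5/4 - 5/4) + √(49 + 64)) = √(0 + √113) = √(√113) = 113^(¼)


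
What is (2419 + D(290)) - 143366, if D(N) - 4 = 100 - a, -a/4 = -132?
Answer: -141371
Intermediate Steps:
a = 528 (a = -4*(-132) = 528)
D(N) = -424 (D(N) = 4 + (100 - 1*528) = 4 + (100 - 528) = 4 - 428 = -424)
(2419 + D(290)) - 143366 = (2419 - 424) - 143366 = 1995 - 143366 = -141371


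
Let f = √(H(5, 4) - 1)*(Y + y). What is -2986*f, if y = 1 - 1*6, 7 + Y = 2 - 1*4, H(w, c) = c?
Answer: 41804*√3 ≈ 72407.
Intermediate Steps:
Y = -9 (Y = -7 + (2 - 1*4) = -7 + (2 - 4) = -7 - 2 = -9)
y = -5 (y = 1 - 6 = -5)
f = -14*√3 (f = √(4 - 1)*(-9 - 5) = √3*(-14) = -14*√3 ≈ -24.249)
-2986*f = -(-41804)*√3 = 41804*√3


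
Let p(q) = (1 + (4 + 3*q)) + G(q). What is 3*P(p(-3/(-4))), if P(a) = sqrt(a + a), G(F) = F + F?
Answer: 3*sqrt(70)/2 ≈ 12.550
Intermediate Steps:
G(F) = 2*F
p(q) = 5 + 5*q (p(q) = (1 + (4 + 3*q)) + 2*q = (5 + 3*q) + 2*q = 5 + 5*q)
P(a) = sqrt(2)*sqrt(a) (P(a) = sqrt(2*a) = sqrt(2)*sqrt(a))
3*P(p(-3/(-4))) = 3*(sqrt(2)*sqrt(5 + 5*(-3/(-4)))) = 3*(sqrt(2)*sqrt(5 + 5*(-3*(-1/4)))) = 3*(sqrt(2)*sqrt(5 + 5*(3/4))) = 3*(sqrt(2)*sqrt(5 + 15/4)) = 3*(sqrt(2)*sqrt(35/4)) = 3*(sqrt(2)*(sqrt(35)/2)) = 3*(sqrt(70)/2) = 3*sqrt(70)/2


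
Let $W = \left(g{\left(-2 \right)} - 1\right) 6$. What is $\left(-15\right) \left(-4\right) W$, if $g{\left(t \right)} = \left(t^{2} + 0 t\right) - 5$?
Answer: $-720$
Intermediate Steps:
$g{\left(t \right)} = -5 + t^{2}$ ($g{\left(t \right)} = \left(t^{2} + 0\right) - 5 = t^{2} - 5 = -5 + t^{2}$)
$W = -12$ ($W = \left(\left(-5 + \left(-2\right)^{2}\right) - 1\right) 6 = \left(\left(-5 + 4\right) - 1\right) 6 = \left(-1 - 1\right) 6 = \left(-2\right) 6 = -12$)
$\left(-15\right) \left(-4\right) W = \left(-15\right) \left(-4\right) \left(-12\right) = 60 \left(-12\right) = -720$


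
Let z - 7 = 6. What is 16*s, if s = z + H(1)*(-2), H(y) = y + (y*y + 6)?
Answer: -48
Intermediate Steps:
z = 13 (z = 7 + 6 = 13)
H(y) = 6 + y + y**2 (H(y) = y + (y**2 + 6) = y + (6 + y**2) = 6 + y + y**2)
s = -3 (s = 13 + (6 + 1 + 1**2)*(-2) = 13 + (6 + 1 + 1)*(-2) = 13 + 8*(-2) = 13 - 16 = -3)
16*s = 16*(-3) = -48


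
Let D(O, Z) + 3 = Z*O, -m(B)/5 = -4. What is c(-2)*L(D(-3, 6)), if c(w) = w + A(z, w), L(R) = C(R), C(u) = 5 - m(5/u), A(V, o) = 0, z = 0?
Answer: 30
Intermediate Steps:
m(B) = 20 (m(B) = -5*(-4) = 20)
C(u) = -15 (C(u) = 5 - 1*20 = 5 - 20 = -15)
D(O, Z) = -3 + O*Z (D(O, Z) = -3 + Z*O = -3 + O*Z)
L(R) = -15
c(w) = w (c(w) = w + 0 = w)
c(-2)*L(D(-3, 6)) = -2*(-15) = 30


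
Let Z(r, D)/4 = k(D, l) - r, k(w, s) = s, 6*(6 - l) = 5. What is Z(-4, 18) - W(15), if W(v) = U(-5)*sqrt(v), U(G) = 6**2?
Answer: 110/3 - 36*sqrt(15) ≈ -102.76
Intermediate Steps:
l = 31/6 (l = 6 - 1/6*5 = 6 - 5/6 = 31/6 ≈ 5.1667)
U(G) = 36
Z(r, D) = 62/3 - 4*r (Z(r, D) = 4*(31/6 - r) = 62/3 - 4*r)
W(v) = 36*sqrt(v)
Z(-4, 18) - W(15) = (62/3 - 4*(-4)) - 36*sqrt(15) = (62/3 + 16) - 36*sqrt(15) = 110/3 - 36*sqrt(15)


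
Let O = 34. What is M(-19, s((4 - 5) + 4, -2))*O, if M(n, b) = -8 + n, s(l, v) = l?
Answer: -918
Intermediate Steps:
M(-19, s((4 - 5) + 4, -2))*O = (-8 - 19)*34 = -27*34 = -918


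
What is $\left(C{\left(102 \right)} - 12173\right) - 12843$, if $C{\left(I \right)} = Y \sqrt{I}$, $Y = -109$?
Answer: $-25016 - 109 \sqrt{102} \approx -26117.0$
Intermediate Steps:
$C{\left(I \right)} = - 109 \sqrt{I}$
$\left(C{\left(102 \right)} - 12173\right) - 12843 = \left(- 109 \sqrt{102} - 12173\right) - 12843 = \left(-12173 - 109 \sqrt{102}\right) - 12843 = -25016 - 109 \sqrt{102}$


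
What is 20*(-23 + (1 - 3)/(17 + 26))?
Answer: -19820/43 ≈ -460.93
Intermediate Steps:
20*(-23 + (1 - 3)/(17 + 26)) = 20*(-23 - 2/43) = 20*(-991/43) = -19820/43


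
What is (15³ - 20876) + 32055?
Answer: 14554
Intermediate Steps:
(15³ - 20876) + 32055 = (3375 - 20876) + 32055 = -17501 + 32055 = 14554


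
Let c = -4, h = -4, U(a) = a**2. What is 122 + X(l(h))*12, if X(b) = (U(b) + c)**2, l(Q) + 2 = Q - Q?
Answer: 122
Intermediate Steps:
l(Q) = -2 (l(Q) = -2 + (Q - Q) = -2 + 0 = -2)
X(b) = (-4 + b**2)**2 (X(b) = (b**2 - 4)**2 = (-4 + b**2)**2)
122 + X(l(h))*12 = 122 + (-4 + (-2)**2)**2*12 = 122 + (-4 + 4)**2*12 = 122 + 0**2*12 = 122 + 0*12 = 122 + 0 = 122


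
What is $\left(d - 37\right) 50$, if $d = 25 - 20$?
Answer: $-1600$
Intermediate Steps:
$d = 5$
$\left(d - 37\right) 50 = \left(5 - 37\right) 50 = \left(-32\right) 50 = -1600$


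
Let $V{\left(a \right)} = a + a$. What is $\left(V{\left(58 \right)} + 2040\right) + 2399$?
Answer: $4555$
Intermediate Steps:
$V{\left(a \right)} = 2 a$
$\left(V{\left(58 \right)} + 2040\right) + 2399 = \left(2 \cdot 58 + 2040\right) + 2399 = \left(116 + 2040\right) + 2399 = 2156 + 2399 = 4555$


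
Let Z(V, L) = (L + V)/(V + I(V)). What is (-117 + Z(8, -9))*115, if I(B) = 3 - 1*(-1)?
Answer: -161575/12 ≈ -13465.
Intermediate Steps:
I(B) = 4 (I(B) = 3 + 1 = 4)
Z(V, L) = (L + V)/(4 + V) (Z(V, L) = (L + V)/(V + 4) = (L + V)/(4 + V))
(-117 + Z(8, -9))*115 = (-117 + (-9 + 8)/(4 + 8))*115 = (-117 - 1/12)*115 = -1405/12*115 = -161575/12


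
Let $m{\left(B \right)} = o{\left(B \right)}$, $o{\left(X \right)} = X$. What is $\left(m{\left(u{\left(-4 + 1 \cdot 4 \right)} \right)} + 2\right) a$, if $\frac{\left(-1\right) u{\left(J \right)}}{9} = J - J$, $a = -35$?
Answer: $-70$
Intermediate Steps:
$u{\left(J \right)} = 0$ ($u{\left(J \right)} = - 9 \left(J - J\right) = \left(-9\right) 0 = 0$)
$m{\left(B \right)} = B$
$\left(m{\left(u{\left(-4 + 1 \cdot 4 \right)} \right)} + 2\right) a = \left(0 + 2\right) \left(-35\right) = 2 \left(-35\right) = -70$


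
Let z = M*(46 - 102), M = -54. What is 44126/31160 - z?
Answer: -47091857/15580 ≈ -3022.6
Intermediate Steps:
z = 3024 (z = -54*(46 - 102) = -54*(-56) = 3024)
44126/31160 - z = 44126/31160 - 1*3024 = 44126*(1/31160) - 3024 = 22063/15580 - 3024 = -47091857/15580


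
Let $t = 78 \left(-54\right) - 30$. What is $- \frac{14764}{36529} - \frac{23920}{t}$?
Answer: $\frac{405572396}{77478009} \approx 5.2347$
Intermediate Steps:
$t = -4242$ ($t = -4212 - 30 = -4242$)
$- \frac{14764}{36529} - \frac{23920}{t} = - \frac{14764}{36529} - \frac{23920}{-4242} = \left(-14764\right) \frac{1}{36529} - - \frac{11960}{2121} = - \frac{14764}{36529} + \frac{11960}{2121} = \frac{405572396}{77478009}$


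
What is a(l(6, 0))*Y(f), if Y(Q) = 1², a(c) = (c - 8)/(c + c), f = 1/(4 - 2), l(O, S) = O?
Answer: -⅙ ≈ -0.16667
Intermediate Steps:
f = ½ (f = 1/2 = ½ ≈ 0.50000)
a(c) = (-8 + c)/(2*c) (a(c) = (-8 + c)/((2*c)) = (-8 + c)*(1/(2*c)) = (-8 + c)/(2*c))
Y(Q) = 1
a(l(6, 0))*Y(f) = ((½)*(-8 + 6)/6)*1 = ((½)*(⅙)*(-2))*1 = -⅙*1 = -⅙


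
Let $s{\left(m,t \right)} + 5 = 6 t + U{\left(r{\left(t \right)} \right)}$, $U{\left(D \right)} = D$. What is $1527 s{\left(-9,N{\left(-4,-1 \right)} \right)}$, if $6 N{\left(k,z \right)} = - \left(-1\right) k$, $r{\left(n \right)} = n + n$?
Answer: $-15779$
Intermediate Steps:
$r{\left(n \right)} = 2 n$
$N{\left(k,z \right)} = \frac{k}{6}$ ($N{\left(k,z \right)} = \frac{\left(-1\right) \left(- k\right)}{6} = \frac{k}{6}$)
$s{\left(m,t \right)} = -5 + 8 t$ ($s{\left(m,t \right)} = -5 + \left(6 t + 2 t\right) = -5 + 8 t$)
$1527 s{\left(-9,N{\left(-4,-1 \right)} \right)} = 1527 \left(-5 + 8 \cdot \frac{1}{6} \left(-4\right)\right) = 1527 \left(-5 + 8 \left(- \frac{2}{3}\right)\right) = 1527 \left(-5 - \frac{16}{3}\right) = 1527 \left(- \frac{31}{3}\right) = -15779$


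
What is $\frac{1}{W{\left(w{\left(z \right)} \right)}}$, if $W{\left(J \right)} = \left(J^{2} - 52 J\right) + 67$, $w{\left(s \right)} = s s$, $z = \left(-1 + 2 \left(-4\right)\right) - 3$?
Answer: $\frac{1}{13315} \approx 7.5103 \cdot 10^{-5}$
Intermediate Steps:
$z = -12$ ($z = \left(-1 - 8\right) - 3 = -9 - 3 = -12$)
$w{\left(s \right)} = s^{2}$
$W{\left(J \right)} = 67 + J^{2} - 52 J$
$\frac{1}{W{\left(w{\left(z \right)} \right)}} = \frac{1}{67 + \left(\left(-12\right)^{2}\right)^{2} - 52 \left(-12\right)^{2}} = \frac{1}{67 + 144^{2} - 7488} = \frac{1}{67 + 20736 - 7488} = \frac{1}{13315}$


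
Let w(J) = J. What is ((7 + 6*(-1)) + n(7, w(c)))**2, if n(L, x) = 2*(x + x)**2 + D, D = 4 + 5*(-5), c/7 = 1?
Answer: 138384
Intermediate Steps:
c = 7 (c = 7*1 = 7)
D = -21 (D = 4 - 25 = -21)
n(L, x) = -21 + 8*x**2 (n(L, x) = 2*(x + x)**2 - 21 = 2*(2*x)**2 - 21 = 2*(4*x**2) - 21 = 8*x**2 - 21 = -21 + 8*x**2)
((7 + 6*(-1)) + n(7, w(c)))**2 = ((7 + 6*(-1)) + (-21 + 8*7**2))**2 = ((7 - 6) + (-21 + 8*49))**2 = (1 + (-21 + 392))**2 = (1 + 371)**2 = 372**2 = 138384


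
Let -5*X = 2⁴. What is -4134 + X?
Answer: -20686/5 ≈ -4137.2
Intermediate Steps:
X = -16/5 (X = -⅕*2⁴ = -⅕*16 = -16/5 ≈ -3.2000)
-4134 + X = -4134 - 16/5 = -20686/5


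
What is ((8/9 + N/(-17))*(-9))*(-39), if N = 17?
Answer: -39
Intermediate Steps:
((8/9 + N/(-17))*(-9))*(-39) = ((8/9 + 17/(-17))*(-9))*(-39) = ((8*(⅑) + 17*(-1/17))*(-9))*(-39) = ((8/9 - 1)*(-9))*(-39) = -⅑*(-9)*(-39) = 1*(-39) = -39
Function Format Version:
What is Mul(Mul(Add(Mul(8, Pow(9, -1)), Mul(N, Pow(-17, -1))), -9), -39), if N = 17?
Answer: -39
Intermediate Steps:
Mul(Mul(Add(Mul(8, Pow(9, -1)), Mul(N, Pow(-17, -1))), -9), -39) = Mul(Mul(Add(Mul(8, Pow(9, -1)), Mul(17, Pow(-17, -1))), -9), -39) = Mul(Mul(Add(Mul(8, Rational(1, 9)), Mul(17, Rational(-1, 17))), -9), -39) = Mul(Mul(Add(Rational(8, 9), -1), -9), -39) = Mul(Mul(Rational(-1, 9), -9), -39) = Mul(1, -39) = -39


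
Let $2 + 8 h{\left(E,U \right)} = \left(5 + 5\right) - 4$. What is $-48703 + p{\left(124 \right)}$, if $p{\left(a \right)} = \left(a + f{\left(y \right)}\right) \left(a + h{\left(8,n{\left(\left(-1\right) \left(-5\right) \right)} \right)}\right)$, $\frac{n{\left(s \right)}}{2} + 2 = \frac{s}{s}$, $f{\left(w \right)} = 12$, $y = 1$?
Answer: $-31771$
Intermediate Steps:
$n{\left(s \right)} = -2$ ($n{\left(s \right)} = -4 + 2 \frac{s}{s} = -4 + 2 \cdot 1 = -4 + 2 = -2$)
$h{\left(E,U \right)} = \frac{1}{2}$ ($h{\left(E,U \right)} = - \frac{1}{4} + \frac{\left(5 + 5\right) - 4}{8} = - \frac{1}{4} + \frac{10 - 4}{8} = - \frac{1}{4} + \frac{1}{8} \cdot 6 = - \frac{1}{4} + \frac{3}{4} = \frac{1}{2}$)
$p{\left(a \right)} = \left(\frac{1}{2} + a\right) \left(12 + a\right)$ ($p{\left(a \right)} = \left(a + 12\right) \left(a + \frac{1}{2}\right) = \left(12 + a\right) \left(\frac{1}{2} + a\right) = \left(\frac{1}{2} + a\right) \left(12 + a\right)$)
$-48703 + p{\left(124 \right)} = -48703 + \left(6 + 124^{2} + \frac{25}{2} \cdot 124\right) = -48703 + \left(6 + 15376 + 1550\right) = -48703 + 16932 = -31771$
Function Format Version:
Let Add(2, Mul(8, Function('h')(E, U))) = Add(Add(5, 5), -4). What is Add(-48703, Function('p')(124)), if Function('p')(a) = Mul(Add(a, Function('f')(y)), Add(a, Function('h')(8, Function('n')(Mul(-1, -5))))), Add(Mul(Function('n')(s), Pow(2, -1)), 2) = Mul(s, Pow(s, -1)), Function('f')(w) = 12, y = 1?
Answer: -31771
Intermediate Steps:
Function('n')(s) = -2 (Function('n')(s) = Add(-4, Mul(2, Mul(s, Pow(s, -1)))) = Add(-4, Mul(2, 1)) = Add(-4, 2) = -2)
Function('h')(E, U) = Rational(1, 2) (Function('h')(E, U) = Add(Rational(-1, 4), Mul(Rational(1, 8), Add(Add(5, 5), -4))) = Add(Rational(-1, 4), Mul(Rational(1, 8), Add(10, -4))) = Add(Rational(-1, 4), Mul(Rational(1, 8), 6)) = Add(Rational(-1, 4), Rational(3, 4)) = Rational(1, 2))
Function('p')(a) = Mul(Add(Rational(1, 2), a), Add(12, a)) (Function('p')(a) = Mul(Add(a, 12), Add(a, Rational(1, 2))) = Mul(Add(12, a), Add(Rational(1, 2), a)) = Mul(Add(Rational(1, 2), a), Add(12, a)))
Add(-48703, Function('p')(124)) = Add(-48703, Add(6, Pow(124, 2), Mul(Rational(25, 2), 124))) = Add(-48703, Add(6, 15376, 1550)) = Add(-48703, 16932) = -31771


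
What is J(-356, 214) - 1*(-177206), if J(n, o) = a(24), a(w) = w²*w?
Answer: 191030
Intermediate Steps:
a(w) = w³
J(n, o) = 13824 (J(n, o) = 24³ = 13824)
J(-356, 214) - 1*(-177206) = 13824 - 1*(-177206) = 13824 + 177206 = 191030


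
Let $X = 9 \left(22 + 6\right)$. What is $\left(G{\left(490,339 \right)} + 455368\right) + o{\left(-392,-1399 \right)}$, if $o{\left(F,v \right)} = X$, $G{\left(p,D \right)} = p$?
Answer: $456110$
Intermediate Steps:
$X = 252$ ($X = 9 \cdot 28 = 252$)
$o{\left(F,v \right)} = 252$
$\left(G{\left(490,339 \right)} + 455368\right) + o{\left(-392,-1399 \right)} = \left(490 + 455368\right) + 252 = 455858 + 252 = 456110$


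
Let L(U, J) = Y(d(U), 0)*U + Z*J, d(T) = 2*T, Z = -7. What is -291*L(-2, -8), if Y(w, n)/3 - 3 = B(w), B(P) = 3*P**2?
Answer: 72750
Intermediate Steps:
Y(w, n) = 9 + 9*w**2 (Y(w, n) = 9 + 3*(3*w**2) = 9 + 9*w**2)
L(U, J) = -7*J + U*(9 + 36*U**2) (L(U, J) = (9 + 9*(2*U)**2)*U - 7*J = (9 + 9*(4*U**2))*U - 7*J = (9 + 36*U**2)*U - 7*J = U*(9 + 36*U**2) - 7*J = -7*J + U*(9 + 36*U**2))
-291*L(-2, -8) = -291*(-7*(-8) + 9*(-2) + 36*(-2)**3) = -291*(56 - 18 + 36*(-8)) = -291*(56 - 18 - 288) = -291*(-250) = 72750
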